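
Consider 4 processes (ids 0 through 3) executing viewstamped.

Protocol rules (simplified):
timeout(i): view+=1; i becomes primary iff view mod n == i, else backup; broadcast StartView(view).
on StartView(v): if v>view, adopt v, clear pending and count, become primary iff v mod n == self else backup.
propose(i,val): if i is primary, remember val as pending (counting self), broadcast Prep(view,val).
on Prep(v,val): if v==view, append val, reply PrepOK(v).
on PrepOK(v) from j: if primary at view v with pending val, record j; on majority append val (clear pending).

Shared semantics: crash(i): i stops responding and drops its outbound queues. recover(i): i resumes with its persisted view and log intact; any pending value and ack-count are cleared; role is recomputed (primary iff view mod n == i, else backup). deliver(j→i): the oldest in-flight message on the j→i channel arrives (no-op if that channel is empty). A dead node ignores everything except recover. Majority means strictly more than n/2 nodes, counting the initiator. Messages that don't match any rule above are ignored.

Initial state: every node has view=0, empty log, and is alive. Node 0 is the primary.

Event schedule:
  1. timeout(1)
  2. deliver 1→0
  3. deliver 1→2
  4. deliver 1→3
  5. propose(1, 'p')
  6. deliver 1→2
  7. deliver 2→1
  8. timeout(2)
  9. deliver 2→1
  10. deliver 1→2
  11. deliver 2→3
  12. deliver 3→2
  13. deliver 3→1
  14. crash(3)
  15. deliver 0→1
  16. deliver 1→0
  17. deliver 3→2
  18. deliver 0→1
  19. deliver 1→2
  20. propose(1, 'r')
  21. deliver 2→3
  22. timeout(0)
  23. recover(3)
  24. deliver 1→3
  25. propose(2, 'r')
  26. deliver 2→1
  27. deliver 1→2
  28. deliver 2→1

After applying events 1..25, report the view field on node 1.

2

[1] timeout(1) → N1(prim v1 [-])
[2] deliver 1→0 → N0(back v1 [-])
[3] deliver 1→2 → N2(back v1 [-])
[4] deliver 1→3 → N3(back v1 [-])
[5] propose(1,'p') → ∅
[6] deliver 1→2 → N2(back v1 [p])
[7] deliver 2→1 → ∅
[8] timeout(2) → N2(prim v2 [p])
[9] deliver 2→1 → N1(back v2 [-])
[10] deliver 1→2 → ∅
[11] deliver 2→3 → N3(back v2 [-])
[12] deliver 3→2 → ∅
[13] deliver 3→1 → ∅
[14] crash(3) → N3(✗back v2 [-])
[15] deliver 0→1 → ∅
[16] deliver 1→0 → N0(back v1 [p])
[17] deliver 3→2 → ∅
[18] deliver 0→1 → ∅
[19] deliver 1→2 → ∅
[20] propose(1,'r') → ∅
[21] deliver 2→3 → ∅
[22] timeout(0) → N0(back v2 [p])
[23] recover(3) → N3(back v2 [-])
[24] deliver 1→3 → ∅
[25] propose(2,'r') → ∅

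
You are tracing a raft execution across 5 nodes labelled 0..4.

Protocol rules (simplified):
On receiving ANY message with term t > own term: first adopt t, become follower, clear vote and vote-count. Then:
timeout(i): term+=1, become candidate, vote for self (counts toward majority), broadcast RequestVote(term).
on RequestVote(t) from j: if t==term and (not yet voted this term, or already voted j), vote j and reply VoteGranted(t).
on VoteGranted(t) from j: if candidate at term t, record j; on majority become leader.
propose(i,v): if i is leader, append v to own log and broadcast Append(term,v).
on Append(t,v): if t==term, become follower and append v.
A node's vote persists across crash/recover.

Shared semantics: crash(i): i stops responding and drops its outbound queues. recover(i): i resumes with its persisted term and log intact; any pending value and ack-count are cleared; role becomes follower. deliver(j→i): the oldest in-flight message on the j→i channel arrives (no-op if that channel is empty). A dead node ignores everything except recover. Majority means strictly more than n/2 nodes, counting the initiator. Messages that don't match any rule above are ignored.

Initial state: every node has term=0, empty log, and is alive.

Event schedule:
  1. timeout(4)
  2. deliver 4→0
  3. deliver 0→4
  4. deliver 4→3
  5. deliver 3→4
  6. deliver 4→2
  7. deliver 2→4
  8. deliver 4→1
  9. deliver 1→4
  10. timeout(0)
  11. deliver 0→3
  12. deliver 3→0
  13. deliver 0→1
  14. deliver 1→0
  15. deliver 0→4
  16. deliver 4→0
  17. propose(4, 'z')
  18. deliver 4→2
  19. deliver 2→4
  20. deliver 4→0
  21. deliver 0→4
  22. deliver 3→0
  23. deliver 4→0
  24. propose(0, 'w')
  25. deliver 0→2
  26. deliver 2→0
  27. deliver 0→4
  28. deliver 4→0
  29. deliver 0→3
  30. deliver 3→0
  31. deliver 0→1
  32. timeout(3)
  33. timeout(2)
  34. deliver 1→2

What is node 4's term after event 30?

2

after 1 — timeout(4): n4:cand/t1/[-]
after 2 — deliver 4→0: n0:foll/t1/[-]
after 3 — deliver 0→4: ·
after 4 — deliver 4→3: n3:foll/t1/[-]
after 5 — deliver 3→4: n4:lead/t1/[-]
after 6 — deliver 4→2: n2:foll/t1/[-]
after 7 — deliver 2→4: ·
after 8 — deliver 4→1: n1:foll/t1/[-]
after 9 — deliver 1→4: ·
after 10 — timeout(0): n0:cand/t2/[-]
after 11 — deliver 0→3: n3:foll/t2/[-]
after 12 — deliver 3→0: ·
after 13 — deliver 0→1: n1:foll/t2/[-]
after 14 — deliver 1→0: n0:lead/t2/[-]
after 15 — deliver 0→4: n4:foll/t2/[-]
after 16 — deliver 4→0: ·
after 17 — propose(4,'z'): ·
after 18 — deliver 4→2: ·
after 19 — deliver 2→4: ·
after 20 — deliver 4→0: ·
after 21 — deliver 0→4: ·
after 22 — deliver 3→0: ·
after 23 — deliver 4→0: ·
after 24 — propose(0,'w'): n0:lead/t2/[w]
after 25 — deliver 0→2: n2:foll/t2/[-]
after 26 — deliver 2→0: ·
after 27 — deliver 0→4: n4:foll/t2/[w]
after 28 — deliver 4→0: ·
after 29 — deliver 0→3: n3:foll/t2/[w]
after 30 — deliver 3→0: ·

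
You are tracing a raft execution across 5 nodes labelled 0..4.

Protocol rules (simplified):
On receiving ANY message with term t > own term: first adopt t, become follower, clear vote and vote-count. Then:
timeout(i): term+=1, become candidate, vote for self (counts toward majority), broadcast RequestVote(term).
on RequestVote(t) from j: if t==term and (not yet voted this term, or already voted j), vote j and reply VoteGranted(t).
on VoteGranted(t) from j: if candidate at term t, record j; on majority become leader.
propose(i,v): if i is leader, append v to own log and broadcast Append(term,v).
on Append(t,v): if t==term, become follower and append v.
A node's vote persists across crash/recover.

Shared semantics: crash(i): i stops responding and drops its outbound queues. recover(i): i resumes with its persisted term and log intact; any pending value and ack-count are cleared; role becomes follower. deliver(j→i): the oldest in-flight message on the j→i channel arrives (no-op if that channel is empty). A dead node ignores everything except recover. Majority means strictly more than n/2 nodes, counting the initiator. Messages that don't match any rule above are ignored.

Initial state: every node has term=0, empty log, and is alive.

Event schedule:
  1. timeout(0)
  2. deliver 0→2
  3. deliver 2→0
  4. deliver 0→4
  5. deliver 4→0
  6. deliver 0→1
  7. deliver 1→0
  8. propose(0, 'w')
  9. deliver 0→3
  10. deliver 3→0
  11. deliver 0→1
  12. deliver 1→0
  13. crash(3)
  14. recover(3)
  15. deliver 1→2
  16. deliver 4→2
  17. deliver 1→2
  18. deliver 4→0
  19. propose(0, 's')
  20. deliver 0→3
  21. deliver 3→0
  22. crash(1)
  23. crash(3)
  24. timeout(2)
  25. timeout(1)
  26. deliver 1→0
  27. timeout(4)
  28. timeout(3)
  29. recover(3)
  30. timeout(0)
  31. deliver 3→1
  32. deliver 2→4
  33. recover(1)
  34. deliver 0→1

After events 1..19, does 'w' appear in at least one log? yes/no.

yes

[1] timeout(0) → N0(cand t1 [-])
[2] deliver 0→2 → N2(foll t1 [-])
[3] deliver 2→0 → ∅
[4] deliver 0→4 → N4(foll t1 [-])
[5] deliver 4→0 → N0(lead t1 [-])
[6] deliver 0→1 → N1(foll t1 [-])
[7] deliver 1→0 → ∅
[8] propose(0,'w') → N0(lead t1 [w])
[9] deliver 0→3 → N3(foll t1 [-])
[10] deliver 3→0 → ∅
[11] deliver 0→1 → N1(foll t1 [w])
[12] deliver 1→0 → ∅
[13] crash(3) → N3(✗foll t1 [-])
[14] recover(3) → N3(foll t1 [-])
[15] deliver 1→2 → ∅
[16] deliver 4→2 → ∅
[17] deliver 1→2 → ∅
[18] deliver 4→0 → ∅
[19] propose(0,'s') → N0(lead t1 [w,s])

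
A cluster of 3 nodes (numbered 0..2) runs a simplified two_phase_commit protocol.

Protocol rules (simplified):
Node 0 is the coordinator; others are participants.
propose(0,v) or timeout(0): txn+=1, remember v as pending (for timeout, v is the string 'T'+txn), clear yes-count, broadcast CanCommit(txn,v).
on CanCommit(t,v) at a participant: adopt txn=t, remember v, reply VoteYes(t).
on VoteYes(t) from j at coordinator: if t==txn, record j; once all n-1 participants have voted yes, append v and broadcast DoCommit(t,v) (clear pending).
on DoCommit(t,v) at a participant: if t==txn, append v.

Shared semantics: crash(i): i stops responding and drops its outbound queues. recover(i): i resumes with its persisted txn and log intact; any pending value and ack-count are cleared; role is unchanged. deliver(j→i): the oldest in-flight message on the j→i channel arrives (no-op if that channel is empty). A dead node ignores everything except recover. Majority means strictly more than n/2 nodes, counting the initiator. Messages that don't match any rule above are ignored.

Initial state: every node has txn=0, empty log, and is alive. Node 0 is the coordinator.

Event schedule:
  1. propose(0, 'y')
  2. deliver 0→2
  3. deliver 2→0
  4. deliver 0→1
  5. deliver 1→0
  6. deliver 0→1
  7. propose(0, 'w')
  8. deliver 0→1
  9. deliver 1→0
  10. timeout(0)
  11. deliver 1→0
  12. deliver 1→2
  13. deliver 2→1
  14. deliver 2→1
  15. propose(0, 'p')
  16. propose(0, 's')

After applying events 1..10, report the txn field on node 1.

step 1 propose(0,'y'): 0={coor,t=1,log=-}
step 2 deliver 0→2: 2={part,t=1,log=-}
step 3 deliver 2→0: —
step 4 deliver 0→1: 1={part,t=1,log=-}
step 5 deliver 1→0: 0={coor,t=1,log=y}
step 6 deliver 0→1: 1={part,t=1,log=y}
step 7 propose(0,'w'): 0={coor,t=2,log=y}
step 8 deliver 0→1: 1={part,t=2,log=y}
step 9 deliver 1→0: —
step 10 timeout(0): 0={coor,t=3,log=y}

2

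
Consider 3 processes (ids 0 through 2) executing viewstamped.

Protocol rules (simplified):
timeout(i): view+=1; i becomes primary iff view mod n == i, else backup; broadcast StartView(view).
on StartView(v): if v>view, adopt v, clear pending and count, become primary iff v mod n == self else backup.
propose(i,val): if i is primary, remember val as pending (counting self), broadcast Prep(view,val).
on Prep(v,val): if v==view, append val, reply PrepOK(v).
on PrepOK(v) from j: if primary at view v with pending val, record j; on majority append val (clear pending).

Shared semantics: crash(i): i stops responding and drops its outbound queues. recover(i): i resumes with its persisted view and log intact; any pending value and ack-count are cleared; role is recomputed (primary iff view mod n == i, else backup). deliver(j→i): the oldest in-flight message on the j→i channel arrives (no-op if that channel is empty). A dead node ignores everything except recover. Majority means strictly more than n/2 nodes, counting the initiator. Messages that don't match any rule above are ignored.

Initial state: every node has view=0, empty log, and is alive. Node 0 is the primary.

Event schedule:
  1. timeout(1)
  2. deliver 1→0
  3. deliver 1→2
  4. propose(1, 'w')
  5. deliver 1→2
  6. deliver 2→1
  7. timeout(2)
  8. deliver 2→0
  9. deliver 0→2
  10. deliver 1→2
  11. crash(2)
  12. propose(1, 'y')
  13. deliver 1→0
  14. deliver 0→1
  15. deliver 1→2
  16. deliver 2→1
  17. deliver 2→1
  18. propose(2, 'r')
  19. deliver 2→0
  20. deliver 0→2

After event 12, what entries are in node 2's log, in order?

after 1 — timeout(1): n1:prim/v1/[-]
after 2 — deliver 1→0: n0:back/v1/[-]
after 3 — deliver 1→2: n2:back/v1/[-]
after 4 — propose(1,'w'): ·
after 5 — deliver 1→2: n2:back/v1/[w]
after 6 — deliver 2→1: n1:prim/v1/[w]
after 7 — timeout(2): n2:prim/v2/[w]
after 8 — deliver 2→0: n0:back/v2/[-]
after 9 — deliver 0→2: ·
after 10 — deliver 1→2: ·
after 11 — crash(2): n2:✗prim/v2/[w]
after 12 — propose(1,'y'): ·

w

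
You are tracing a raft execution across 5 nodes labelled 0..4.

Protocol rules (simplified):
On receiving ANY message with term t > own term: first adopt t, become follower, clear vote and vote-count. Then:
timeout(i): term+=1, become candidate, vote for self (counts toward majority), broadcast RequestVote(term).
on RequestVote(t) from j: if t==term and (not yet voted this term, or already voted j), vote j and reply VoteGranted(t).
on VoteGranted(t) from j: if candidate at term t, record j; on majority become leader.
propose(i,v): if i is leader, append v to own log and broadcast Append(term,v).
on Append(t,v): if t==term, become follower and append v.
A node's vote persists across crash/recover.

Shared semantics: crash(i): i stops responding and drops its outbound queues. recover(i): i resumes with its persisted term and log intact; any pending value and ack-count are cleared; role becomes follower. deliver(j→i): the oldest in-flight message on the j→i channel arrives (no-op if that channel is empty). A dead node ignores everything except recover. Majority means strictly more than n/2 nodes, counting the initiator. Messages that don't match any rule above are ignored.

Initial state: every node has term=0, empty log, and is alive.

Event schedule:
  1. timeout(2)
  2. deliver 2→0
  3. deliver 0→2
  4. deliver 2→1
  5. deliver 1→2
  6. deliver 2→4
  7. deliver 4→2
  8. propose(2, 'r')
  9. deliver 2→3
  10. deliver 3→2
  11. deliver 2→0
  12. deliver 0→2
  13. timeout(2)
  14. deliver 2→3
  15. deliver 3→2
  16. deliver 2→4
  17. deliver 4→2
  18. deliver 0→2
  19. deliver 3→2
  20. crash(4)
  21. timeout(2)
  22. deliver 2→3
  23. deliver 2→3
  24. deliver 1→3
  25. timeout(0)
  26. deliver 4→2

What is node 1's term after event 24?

1

[1] timeout(2) → N2(cand t1 [-])
[2] deliver 2→0 → N0(foll t1 [-])
[3] deliver 0→2 → ∅
[4] deliver 2→1 → N1(foll t1 [-])
[5] deliver 1→2 → N2(lead t1 [-])
[6] deliver 2→4 → N4(foll t1 [-])
[7] deliver 4→2 → ∅
[8] propose(2,'r') → N2(lead t1 [r])
[9] deliver 2→3 → N3(foll t1 [-])
[10] deliver 3→2 → ∅
[11] deliver 2→0 → N0(foll t1 [r])
[12] deliver 0→2 → ∅
[13] timeout(2) → N2(cand t2 [r])
[14] deliver 2→3 → N3(foll t1 [r])
[15] deliver 3→2 → ∅
[16] deliver 2→4 → N4(foll t1 [r])
[17] deliver 4→2 → ∅
[18] deliver 0→2 → ∅
[19] deliver 3→2 → ∅
[20] crash(4) → N4(✗foll t1 [r])
[21] timeout(2) → N2(cand t3 [r])
[22] deliver 2→3 → N3(foll t2 [r])
[23] deliver 2→3 → N3(foll t3 [r])
[24] deliver 1→3 → ∅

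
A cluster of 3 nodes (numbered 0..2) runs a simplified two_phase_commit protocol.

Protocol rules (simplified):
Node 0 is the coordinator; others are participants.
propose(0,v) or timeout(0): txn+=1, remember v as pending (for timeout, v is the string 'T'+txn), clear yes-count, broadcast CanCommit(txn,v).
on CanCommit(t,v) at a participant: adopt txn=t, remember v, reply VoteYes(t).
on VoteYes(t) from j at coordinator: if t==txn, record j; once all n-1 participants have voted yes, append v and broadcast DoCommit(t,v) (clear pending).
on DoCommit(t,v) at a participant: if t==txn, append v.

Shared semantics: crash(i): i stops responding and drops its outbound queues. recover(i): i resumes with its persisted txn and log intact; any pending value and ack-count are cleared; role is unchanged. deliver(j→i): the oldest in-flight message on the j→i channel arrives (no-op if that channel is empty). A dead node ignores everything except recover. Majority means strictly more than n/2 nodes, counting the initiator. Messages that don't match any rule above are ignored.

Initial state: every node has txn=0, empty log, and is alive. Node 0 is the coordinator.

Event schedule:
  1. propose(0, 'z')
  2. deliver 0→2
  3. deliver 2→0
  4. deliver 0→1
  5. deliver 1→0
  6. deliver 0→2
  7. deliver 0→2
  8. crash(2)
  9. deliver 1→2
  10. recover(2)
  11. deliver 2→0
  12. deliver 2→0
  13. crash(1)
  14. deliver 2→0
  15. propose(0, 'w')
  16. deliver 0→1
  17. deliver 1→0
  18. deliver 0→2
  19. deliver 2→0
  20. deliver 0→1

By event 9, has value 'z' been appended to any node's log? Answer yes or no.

yes

e1 propose(0,'z'): 0[coor,t=1,-]
e2 deliver 0→2: 2[part,t=1,-]
e3 deliver 2→0: ·
e4 deliver 0→1: 1[part,t=1,-]
e5 deliver 1→0: 0[coor,t=1,z]
e6 deliver 0→2: 2[part,t=1,z]
e7 deliver 0→2: ·
e8 crash(2): 2[✗part,t=1,z]
e9 deliver 1→2: ·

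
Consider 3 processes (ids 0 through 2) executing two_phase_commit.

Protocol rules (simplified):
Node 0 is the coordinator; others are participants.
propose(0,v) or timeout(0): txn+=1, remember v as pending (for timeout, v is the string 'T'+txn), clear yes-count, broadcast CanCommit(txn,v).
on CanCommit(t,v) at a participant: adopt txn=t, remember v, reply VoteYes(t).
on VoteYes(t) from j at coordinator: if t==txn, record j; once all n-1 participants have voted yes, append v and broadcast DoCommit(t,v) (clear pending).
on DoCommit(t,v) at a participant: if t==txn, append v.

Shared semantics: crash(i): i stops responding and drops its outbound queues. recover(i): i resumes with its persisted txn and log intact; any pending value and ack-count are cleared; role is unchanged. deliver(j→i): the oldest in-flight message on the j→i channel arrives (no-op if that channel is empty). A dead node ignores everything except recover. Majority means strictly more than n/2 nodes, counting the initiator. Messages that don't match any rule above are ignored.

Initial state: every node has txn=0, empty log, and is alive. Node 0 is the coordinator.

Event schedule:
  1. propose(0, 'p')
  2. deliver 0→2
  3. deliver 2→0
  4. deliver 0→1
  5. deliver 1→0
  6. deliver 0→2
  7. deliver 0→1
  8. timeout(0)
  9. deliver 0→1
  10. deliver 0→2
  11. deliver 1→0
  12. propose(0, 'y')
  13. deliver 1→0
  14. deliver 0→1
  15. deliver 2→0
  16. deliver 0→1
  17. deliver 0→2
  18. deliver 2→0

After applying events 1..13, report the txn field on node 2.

[1] propose(0,'p') → N0(coor t1 [-])
[2] deliver 0→2 → N2(part t1 [-])
[3] deliver 2→0 → ∅
[4] deliver 0→1 → N1(part t1 [-])
[5] deliver 1→0 → N0(coor t1 [p])
[6] deliver 0→2 → N2(part t1 [p])
[7] deliver 0→1 → N1(part t1 [p])
[8] timeout(0) → N0(coor t2 [p])
[9] deliver 0→1 → N1(part t2 [p])
[10] deliver 0→2 → N2(part t2 [p])
[11] deliver 1→0 → ∅
[12] propose(0,'y') → N0(coor t3 [p])
[13] deliver 1→0 → ∅

2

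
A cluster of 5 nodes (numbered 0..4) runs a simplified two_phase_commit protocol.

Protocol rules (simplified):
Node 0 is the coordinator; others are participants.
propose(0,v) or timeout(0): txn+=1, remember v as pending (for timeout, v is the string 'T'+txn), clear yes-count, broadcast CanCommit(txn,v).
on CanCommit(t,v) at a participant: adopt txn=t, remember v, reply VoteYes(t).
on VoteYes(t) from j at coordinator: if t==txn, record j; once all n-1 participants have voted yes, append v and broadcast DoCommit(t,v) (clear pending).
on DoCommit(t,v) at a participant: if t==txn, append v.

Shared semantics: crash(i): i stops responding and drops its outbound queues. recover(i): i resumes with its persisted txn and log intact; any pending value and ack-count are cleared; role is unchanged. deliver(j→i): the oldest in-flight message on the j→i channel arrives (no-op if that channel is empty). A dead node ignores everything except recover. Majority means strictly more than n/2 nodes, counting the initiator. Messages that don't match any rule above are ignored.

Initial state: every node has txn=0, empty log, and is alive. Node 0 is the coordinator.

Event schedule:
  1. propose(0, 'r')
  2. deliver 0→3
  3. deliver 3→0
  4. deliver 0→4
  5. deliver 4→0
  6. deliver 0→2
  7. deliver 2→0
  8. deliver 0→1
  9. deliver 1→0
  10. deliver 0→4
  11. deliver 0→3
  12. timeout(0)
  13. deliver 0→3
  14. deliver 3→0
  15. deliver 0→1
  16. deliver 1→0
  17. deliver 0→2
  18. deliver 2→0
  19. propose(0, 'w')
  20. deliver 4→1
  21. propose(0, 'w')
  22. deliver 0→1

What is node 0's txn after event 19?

3

e1 propose(0,'r'): 0[coor,t=1,-]
e2 deliver 0→3: 3[part,t=1,-]
e3 deliver 3→0: ·
e4 deliver 0→4: 4[part,t=1,-]
e5 deliver 4→0: ·
e6 deliver 0→2: 2[part,t=1,-]
e7 deliver 2→0: ·
e8 deliver 0→1: 1[part,t=1,-]
e9 deliver 1→0: 0[coor,t=1,r]
e10 deliver 0→4: 4[part,t=1,r]
e11 deliver 0→3: 3[part,t=1,r]
e12 timeout(0): 0[coor,t=2,r]
e13 deliver 0→3: 3[part,t=2,r]
e14 deliver 3→0: ·
e15 deliver 0→1: 1[part,t=1,r]
e16 deliver 1→0: ·
e17 deliver 0→2: 2[part,t=1,r]
e18 deliver 2→0: ·
e19 propose(0,'w'): 0[coor,t=3,r]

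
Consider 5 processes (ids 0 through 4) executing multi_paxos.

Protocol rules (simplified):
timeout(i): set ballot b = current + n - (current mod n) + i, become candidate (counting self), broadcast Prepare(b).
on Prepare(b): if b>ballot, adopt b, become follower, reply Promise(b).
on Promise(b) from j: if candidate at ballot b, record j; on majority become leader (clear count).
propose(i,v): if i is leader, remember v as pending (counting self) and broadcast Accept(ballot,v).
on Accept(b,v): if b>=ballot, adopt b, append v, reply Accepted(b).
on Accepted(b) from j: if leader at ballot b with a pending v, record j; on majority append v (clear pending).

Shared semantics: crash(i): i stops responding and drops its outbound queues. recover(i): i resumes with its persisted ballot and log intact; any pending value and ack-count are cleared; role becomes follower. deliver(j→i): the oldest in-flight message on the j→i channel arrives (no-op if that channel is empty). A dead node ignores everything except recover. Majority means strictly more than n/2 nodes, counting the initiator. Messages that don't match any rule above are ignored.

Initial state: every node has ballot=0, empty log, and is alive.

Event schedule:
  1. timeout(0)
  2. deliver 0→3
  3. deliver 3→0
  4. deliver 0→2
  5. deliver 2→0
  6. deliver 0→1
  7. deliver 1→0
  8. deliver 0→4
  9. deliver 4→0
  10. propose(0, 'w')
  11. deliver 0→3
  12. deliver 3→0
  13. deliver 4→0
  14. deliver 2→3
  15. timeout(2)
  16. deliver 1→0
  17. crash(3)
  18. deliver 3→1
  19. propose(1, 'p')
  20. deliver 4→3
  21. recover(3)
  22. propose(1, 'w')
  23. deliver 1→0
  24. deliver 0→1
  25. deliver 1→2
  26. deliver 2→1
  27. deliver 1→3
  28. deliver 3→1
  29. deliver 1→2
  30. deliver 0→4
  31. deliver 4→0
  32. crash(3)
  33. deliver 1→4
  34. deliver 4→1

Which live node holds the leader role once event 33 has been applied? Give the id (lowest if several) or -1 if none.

0

after 1 — timeout(0): n0:cand/b5/[-]
after 2 — deliver 0→3: n3:foll/b5/[-]
after 3 — deliver 3→0: ·
after 4 — deliver 0→2: n2:foll/b5/[-]
after 5 — deliver 2→0: n0:lead/b5/[-]
after 6 — deliver 0→1: n1:foll/b5/[-]
after 7 — deliver 1→0: ·
after 8 — deliver 0→4: n4:foll/b5/[-]
after 9 — deliver 4→0: ·
after 10 — propose(0,'w'): ·
after 11 — deliver 0→3: n3:foll/b5/[w]
after 12 — deliver 3→0: ·
after 13 — deliver 4→0: ·
after 14 — deliver 2→3: ·
after 15 — timeout(2): n2:cand/b12/[-]
after 16 — deliver 1→0: ·
after 17 — crash(3): n3:✗foll/b5/[w]
after 18 — deliver 3→1: ·
after 19 — propose(1,'p'): ·
after 20 — deliver 4→3: ·
after 21 — recover(3): n3:foll/b5/[w]
after 22 — propose(1,'w'): ·
after 23 — deliver 1→0: ·
after 24 — deliver 0→1: n1:foll/b5/[w]
after 25 — deliver 1→2: ·
after 26 — deliver 2→1: n1:foll/b12/[w]
after 27 — deliver 1→3: ·
after 28 — deliver 3→1: ·
after 29 — deliver 1→2: ·
after 30 — deliver 0→4: n4:foll/b5/[w]
after 31 — deliver 4→0: n0:lead/b5/[w]
after 32 — crash(3): n3:✗foll/b5/[w]
after 33 — deliver 1→4: ·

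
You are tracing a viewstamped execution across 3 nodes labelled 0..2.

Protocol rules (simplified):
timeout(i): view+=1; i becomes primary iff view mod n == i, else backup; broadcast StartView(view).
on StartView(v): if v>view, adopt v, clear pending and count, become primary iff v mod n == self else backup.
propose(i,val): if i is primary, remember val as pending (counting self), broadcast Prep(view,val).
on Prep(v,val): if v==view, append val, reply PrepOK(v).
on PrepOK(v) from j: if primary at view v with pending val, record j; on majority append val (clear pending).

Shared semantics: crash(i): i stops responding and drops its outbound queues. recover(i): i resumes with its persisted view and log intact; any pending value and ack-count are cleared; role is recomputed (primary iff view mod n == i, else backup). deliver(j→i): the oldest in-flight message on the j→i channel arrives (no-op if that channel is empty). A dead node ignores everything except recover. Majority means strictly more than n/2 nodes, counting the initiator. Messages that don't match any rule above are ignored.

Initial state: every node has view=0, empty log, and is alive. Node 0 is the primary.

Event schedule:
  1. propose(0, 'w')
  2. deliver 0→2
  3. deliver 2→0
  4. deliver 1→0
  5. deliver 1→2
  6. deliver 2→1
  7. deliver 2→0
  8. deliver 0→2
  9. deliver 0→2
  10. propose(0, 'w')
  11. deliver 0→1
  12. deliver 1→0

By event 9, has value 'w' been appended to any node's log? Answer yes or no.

yes

after 1 — propose(0,'w'): ·
after 2 — deliver 0→2: n2:back/v0/[w]
after 3 — deliver 2→0: n0:prim/v0/[w]
after 4 — deliver 1→0: ·
after 5 — deliver 1→2: ·
after 6 — deliver 2→1: ·
after 7 — deliver 2→0: ·
after 8 — deliver 0→2: ·
after 9 — deliver 0→2: ·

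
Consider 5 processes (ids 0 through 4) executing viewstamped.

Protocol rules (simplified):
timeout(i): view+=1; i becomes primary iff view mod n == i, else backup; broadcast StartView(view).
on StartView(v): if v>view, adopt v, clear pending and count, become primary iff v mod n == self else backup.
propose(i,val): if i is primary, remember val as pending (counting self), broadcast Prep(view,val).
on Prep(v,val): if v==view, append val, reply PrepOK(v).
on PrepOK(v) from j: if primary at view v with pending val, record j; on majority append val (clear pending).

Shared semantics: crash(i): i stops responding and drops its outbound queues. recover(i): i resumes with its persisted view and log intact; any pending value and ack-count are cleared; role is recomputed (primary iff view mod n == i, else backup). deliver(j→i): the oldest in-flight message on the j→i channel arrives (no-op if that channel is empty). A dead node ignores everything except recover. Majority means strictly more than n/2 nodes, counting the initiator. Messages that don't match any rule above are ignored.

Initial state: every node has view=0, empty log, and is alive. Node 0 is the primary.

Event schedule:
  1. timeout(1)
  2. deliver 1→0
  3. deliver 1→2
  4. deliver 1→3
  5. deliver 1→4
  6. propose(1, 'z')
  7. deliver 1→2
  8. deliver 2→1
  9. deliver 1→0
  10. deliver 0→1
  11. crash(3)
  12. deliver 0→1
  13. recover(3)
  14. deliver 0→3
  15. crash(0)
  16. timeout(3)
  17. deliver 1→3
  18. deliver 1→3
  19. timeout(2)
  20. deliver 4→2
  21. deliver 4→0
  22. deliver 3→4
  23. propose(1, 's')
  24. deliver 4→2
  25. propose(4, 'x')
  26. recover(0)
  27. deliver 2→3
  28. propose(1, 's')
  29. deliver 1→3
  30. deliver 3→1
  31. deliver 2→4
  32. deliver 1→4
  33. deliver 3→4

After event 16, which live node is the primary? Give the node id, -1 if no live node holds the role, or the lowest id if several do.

1

[1] timeout(1) → N1(prim v1 [-])
[2] deliver 1→0 → N0(back v1 [-])
[3] deliver 1→2 → N2(back v1 [-])
[4] deliver 1→3 → N3(back v1 [-])
[5] deliver 1→4 → N4(back v1 [-])
[6] propose(1,'z') → ∅
[7] deliver 1→2 → N2(back v1 [z])
[8] deliver 2→1 → ∅
[9] deliver 1→0 → N0(back v1 [z])
[10] deliver 0→1 → N1(prim v1 [z])
[11] crash(3) → N3(✗back v1 [-])
[12] deliver 0→1 → ∅
[13] recover(3) → N3(back v1 [-])
[14] deliver 0→3 → ∅
[15] crash(0) → N0(✗back v1 [z])
[16] timeout(3) → N3(back v2 [-])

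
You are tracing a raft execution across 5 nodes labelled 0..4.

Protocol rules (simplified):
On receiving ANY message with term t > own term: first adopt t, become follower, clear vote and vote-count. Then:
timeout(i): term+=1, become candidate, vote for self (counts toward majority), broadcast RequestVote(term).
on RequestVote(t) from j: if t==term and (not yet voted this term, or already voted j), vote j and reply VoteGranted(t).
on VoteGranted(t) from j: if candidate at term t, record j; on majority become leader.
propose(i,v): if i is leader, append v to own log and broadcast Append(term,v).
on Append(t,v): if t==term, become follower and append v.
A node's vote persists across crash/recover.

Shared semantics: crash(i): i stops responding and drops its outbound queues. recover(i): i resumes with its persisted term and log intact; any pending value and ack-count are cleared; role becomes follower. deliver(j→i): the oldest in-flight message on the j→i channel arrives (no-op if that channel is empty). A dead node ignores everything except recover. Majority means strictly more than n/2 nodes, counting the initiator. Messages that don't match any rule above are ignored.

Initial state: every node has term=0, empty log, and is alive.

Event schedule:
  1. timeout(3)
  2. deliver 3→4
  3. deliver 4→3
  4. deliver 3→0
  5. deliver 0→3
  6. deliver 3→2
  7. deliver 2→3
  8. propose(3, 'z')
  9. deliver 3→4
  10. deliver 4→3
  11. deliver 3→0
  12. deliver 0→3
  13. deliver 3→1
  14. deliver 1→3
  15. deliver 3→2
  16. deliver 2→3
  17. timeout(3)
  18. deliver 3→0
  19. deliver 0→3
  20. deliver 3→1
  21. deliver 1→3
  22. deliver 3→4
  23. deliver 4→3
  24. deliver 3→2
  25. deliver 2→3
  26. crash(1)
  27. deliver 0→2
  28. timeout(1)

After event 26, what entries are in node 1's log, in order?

z

after 1 — timeout(3): n3:cand/t1/[-]
after 2 — deliver 3→4: n4:foll/t1/[-]
after 3 — deliver 4→3: ·
after 4 — deliver 3→0: n0:foll/t1/[-]
after 5 — deliver 0→3: n3:lead/t1/[-]
after 6 — deliver 3→2: n2:foll/t1/[-]
after 7 — deliver 2→3: ·
after 8 — propose(3,'z'): n3:lead/t1/[z]
after 9 — deliver 3→4: n4:foll/t1/[z]
after 10 — deliver 4→3: ·
after 11 — deliver 3→0: n0:foll/t1/[z]
after 12 — deliver 0→3: ·
after 13 — deliver 3→1: n1:foll/t1/[-]
after 14 — deliver 1→3: ·
after 15 — deliver 3→2: n2:foll/t1/[z]
after 16 — deliver 2→3: ·
after 17 — timeout(3): n3:cand/t2/[z]
after 18 — deliver 3→0: n0:foll/t2/[z]
after 19 — deliver 0→3: ·
after 20 — deliver 3→1: n1:foll/t1/[z]
after 21 — deliver 1→3: ·
after 22 — deliver 3→4: n4:foll/t2/[z]
after 23 — deliver 4→3: n3:lead/t2/[z]
after 24 — deliver 3→2: n2:foll/t2/[z]
after 25 — deliver 2→3: ·
after 26 — crash(1): n1:✗foll/t1/[z]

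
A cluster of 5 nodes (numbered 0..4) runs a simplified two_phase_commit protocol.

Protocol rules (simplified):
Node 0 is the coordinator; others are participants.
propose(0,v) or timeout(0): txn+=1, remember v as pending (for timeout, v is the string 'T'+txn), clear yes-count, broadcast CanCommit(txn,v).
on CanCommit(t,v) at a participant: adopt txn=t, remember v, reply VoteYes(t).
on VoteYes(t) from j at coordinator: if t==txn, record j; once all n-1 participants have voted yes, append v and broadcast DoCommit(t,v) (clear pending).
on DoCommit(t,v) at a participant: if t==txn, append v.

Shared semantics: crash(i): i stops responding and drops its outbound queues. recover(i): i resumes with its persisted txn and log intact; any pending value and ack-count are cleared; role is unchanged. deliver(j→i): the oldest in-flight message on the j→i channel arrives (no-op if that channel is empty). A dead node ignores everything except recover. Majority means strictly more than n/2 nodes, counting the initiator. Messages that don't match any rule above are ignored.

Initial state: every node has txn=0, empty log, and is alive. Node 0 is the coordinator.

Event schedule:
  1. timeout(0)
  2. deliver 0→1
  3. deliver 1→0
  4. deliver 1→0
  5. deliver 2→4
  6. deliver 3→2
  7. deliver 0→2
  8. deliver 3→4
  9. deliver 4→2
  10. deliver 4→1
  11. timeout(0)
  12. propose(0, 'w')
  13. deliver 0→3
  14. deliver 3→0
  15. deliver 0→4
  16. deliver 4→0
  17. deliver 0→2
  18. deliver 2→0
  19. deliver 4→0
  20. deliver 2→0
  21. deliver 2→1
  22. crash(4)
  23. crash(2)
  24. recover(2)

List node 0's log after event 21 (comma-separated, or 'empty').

[1] timeout(0) → N0(coor t1 [-])
[2] deliver 0→1 → N1(part t1 [-])
[3] deliver 1→0 → ∅
[4] deliver 1→0 → ∅
[5] deliver 2→4 → ∅
[6] deliver 3→2 → ∅
[7] deliver 0→2 → N2(part t1 [-])
[8] deliver 3→4 → ∅
[9] deliver 4→2 → ∅
[10] deliver 4→1 → ∅
[11] timeout(0) → N0(coor t2 [-])
[12] propose(0,'w') → N0(coor t3 [-])
[13] deliver 0→3 → N3(part t1 [-])
[14] deliver 3→0 → ∅
[15] deliver 0→4 → N4(part t1 [-])
[16] deliver 4→0 → ∅
[17] deliver 0→2 → N2(part t2 [-])
[18] deliver 2→0 → ∅
[19] deliver 4→0 → ∅
[20] deliver 2→0 → ∅
[21] deliver 2→1 → ∅

empty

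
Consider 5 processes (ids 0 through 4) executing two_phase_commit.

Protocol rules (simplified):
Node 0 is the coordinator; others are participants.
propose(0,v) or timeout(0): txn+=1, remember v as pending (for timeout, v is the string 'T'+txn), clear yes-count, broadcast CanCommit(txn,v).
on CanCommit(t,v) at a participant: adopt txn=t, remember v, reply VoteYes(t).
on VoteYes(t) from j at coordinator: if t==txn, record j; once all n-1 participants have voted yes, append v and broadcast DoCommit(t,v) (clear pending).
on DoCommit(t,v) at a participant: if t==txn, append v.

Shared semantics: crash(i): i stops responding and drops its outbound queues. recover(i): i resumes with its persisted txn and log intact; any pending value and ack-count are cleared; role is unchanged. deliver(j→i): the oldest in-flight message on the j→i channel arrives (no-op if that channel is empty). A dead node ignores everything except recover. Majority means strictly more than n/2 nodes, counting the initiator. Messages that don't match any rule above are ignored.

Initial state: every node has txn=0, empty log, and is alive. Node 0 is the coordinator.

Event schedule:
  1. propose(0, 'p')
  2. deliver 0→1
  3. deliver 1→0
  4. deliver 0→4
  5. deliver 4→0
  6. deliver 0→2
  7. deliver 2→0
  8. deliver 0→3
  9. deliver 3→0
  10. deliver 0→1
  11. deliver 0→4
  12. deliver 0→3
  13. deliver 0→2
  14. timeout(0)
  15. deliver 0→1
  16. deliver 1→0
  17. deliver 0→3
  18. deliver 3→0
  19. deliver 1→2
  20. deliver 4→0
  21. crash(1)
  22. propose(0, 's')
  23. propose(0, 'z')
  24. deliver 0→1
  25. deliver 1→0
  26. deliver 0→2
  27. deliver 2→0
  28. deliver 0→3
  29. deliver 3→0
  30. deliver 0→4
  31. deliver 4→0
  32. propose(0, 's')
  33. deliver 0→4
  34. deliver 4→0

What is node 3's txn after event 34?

[1] propose(0,'p') → N0(coor t1 [-])
[2] deliver 0→1 → N1(part t1 [-])
[3] deliver 1→0 → ∅
[4] deliver 0→4 → N4(part t1 [-])
[5] deliver 4→0 → ∅
[6] deliver 0→2 → N2(part t1 [-])
[7] deliver 2→0 → ∅
[8] deliver 0→3 → N3(part t1 [-])
[9] deliver 3→0 → N0(coor t1 [p])
[10] deliver 0→1 → N1(part t1 [p])
[11] deliver 0→4 → N4(part t1 [p])
[12] deliver 0→3 → N3(part t1 [p])
[13] deliver 0→2 → N2(part t1 [p])
[14] timeout(0) → N0(coor t2 [p])
[15] deliver 0→1 → N1(part t2 [p])
[16] deliver 1→0 → ∅
[17] deliver 0→3 → N3(part t2 [p])
[18] deliver 3→0 → ∅
[19] deliver 1→2 → ∅
[20] deliver 4→0 → ∅
[21] crash(1) → N1(✗part t2 [p])
[22] propose(0,'s') → N0(coor t3 [p])
[23] propose(0,'z') → N0(coor t4 [p])
[24] deliver 0→1 → ∅
[25] deliver 1→0 → ∅
[26] deliver 0→2 → N2(part t2 [p])
[27] deliver 2→0 → ∅
[28] deliver 0→3 → N3(part t3 [p])
[29] deliver 3→0 → ∅
[30] deliver 0→4 → N4(part t2 [p])
[31] deliver 4→0 → ∅
[32] propose(0,'s') → N0(coor t5 [p])
[33] deliver 0→4 → N4(part t3 [p])
[34] deliver 4→0 → ∅

3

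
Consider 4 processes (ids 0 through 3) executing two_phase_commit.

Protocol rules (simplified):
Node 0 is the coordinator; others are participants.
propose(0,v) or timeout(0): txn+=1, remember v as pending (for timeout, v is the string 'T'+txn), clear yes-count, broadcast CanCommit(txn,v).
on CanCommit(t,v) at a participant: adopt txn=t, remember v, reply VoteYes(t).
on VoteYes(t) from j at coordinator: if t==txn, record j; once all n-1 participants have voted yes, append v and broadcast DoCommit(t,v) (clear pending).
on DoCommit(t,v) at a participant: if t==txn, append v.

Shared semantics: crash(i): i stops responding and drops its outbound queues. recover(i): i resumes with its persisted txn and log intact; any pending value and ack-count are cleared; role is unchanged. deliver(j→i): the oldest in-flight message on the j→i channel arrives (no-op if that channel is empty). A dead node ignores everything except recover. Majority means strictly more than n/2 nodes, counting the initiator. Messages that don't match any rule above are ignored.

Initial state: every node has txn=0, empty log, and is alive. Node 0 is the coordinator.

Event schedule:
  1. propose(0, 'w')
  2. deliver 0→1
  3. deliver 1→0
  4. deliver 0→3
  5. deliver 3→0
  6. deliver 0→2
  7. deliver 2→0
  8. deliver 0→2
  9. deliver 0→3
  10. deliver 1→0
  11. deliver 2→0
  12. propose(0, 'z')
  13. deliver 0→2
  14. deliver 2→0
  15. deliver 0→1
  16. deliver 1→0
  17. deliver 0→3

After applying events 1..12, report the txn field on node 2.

1. propose(0,'w'):  <0:coor t1 ->
2. deliver 0→1:  <1:part t1 ->
3. deliver 1→0:  nop
4. deliver 0→3:  <3:part t1 ->
5. deliver 3→0:  nop
6. deliver 0→2:  <2:part t1 ->
7. deliver 2→0:  <0:coor t1 w>
8. deliver 0→2:  <2:part t1 w>
9. deliver 0→3:  <3:part t1 w>
10. deliver 1→0:  nop
11. deliver 2→0:  nop
12. propose(0,'z'):  <0:coor t2 w>

1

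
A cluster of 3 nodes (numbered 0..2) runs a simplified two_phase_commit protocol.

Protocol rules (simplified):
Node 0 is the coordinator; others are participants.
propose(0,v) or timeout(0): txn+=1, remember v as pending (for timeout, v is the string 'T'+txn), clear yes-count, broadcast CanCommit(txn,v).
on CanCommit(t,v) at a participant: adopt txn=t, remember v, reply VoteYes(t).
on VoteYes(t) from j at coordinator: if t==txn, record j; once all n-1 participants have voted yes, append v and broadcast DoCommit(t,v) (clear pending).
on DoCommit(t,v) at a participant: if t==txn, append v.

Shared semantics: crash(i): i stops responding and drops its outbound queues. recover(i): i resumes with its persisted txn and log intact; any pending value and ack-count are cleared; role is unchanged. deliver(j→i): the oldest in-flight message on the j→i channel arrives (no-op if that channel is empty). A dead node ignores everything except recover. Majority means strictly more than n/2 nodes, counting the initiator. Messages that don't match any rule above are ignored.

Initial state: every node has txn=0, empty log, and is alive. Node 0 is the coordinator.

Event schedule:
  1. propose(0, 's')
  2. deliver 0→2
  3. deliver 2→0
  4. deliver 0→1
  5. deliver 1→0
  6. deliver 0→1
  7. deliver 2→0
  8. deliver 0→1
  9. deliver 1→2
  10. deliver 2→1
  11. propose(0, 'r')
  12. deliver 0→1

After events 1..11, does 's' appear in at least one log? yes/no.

yes

[1] propose(0,'s') → N0(coor t1 [-])
[2] deliver 0→2 → N2(part t1 [-])
[3] deliver 2→0 → ∅
[4] deliver 0→1 → N1(part t1 [-])
[5] deliver 1→0 → N0(coor t1 [s])
[6] deliver 0→1 → N1(part t1 [s])
[7] deliver 2→0 → ∅
[8] deliver 0→1 → ∅
[9] deliver 1→2 → ∅
[10] deliver 2→1 → ∅
[11] propose(0,'r') → N0(coor t2 [s])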